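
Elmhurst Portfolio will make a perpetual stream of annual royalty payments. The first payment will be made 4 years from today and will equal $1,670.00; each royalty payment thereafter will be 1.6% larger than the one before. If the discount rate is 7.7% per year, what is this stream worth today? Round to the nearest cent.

$21914.90

Value at end of year 3: C₁ / (r − g) = $1,670.00 / (0.077 − 0.016) = $27,377.0492
Discount to today: PV = $27,377.0492 / (1 + 0.077)^3 = $27,377.0492 / 1.249244 = $21,914.90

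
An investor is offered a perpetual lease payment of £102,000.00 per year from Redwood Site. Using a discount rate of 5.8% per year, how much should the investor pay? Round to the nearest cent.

£1758620.69

Level perpetuity: PV = C / r = £102,000.00 / 0.058 = £1,758,620.69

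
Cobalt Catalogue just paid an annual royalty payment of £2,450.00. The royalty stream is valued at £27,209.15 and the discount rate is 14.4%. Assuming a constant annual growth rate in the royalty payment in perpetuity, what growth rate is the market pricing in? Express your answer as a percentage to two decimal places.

P = D₀(1+g)/(r−g) ⇒ P(r−g) = D₀(1+g) ⇒ g(P+D₀) = P·r − D₀
g = (P·r − D₀)/(P + D₀) = (£27,209.15×0.144 − £2,450.00) / (£27,209.15 + £2,450.00) = 0.049500

4.95%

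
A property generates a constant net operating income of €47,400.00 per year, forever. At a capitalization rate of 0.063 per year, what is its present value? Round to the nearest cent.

€752380.95

Level perpetuity: PV = C / r = €47,400.00 / 0.063 = €752,380.95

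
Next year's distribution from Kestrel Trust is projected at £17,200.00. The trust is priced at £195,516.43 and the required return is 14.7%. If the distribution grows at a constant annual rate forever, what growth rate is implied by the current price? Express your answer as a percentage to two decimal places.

P = D₁/(r−g) ⇒ g = r − D₁/P = 0.147 − £17,200.00/£195,516.43 = 0.059028

5.90%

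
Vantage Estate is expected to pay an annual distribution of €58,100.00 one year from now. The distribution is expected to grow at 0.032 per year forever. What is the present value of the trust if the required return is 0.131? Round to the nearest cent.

Growing perpetuity: P = D₁ / (r − g) = €58,100.0000 / (0.131 − 0.032) = €586,868.69

€586868.69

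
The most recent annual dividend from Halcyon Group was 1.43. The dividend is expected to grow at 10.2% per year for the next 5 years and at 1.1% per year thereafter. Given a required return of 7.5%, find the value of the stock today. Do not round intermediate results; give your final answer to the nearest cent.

33.28

D_1 = 1.57586
D_2 = 1.73660
D_3 = 1.91373
D_4 = 2.10893
D_5 = 2.32404
Terminal value at year 5: TV = D_5×(1+g_2)/(r−g_2) = 2.34961/0.064 = 36.71260
P_0 = D_1/(1+r)^1 + D_2/(1+r)^2 + D_3/(1+r)^3 + D_4/(1+r)^4 + D_5/(1+r)^5 + TV/(1+r)^5
    = 1.46592 + 1.50273 + 1.54048 + 1.57917 + 1.61883 + 25.57248 = 33.27961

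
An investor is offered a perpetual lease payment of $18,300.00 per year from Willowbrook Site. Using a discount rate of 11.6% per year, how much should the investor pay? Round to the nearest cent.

Level perpetuity: PV = C / r = $18,300.00 / 0.116 = $157,758.62

$157758.62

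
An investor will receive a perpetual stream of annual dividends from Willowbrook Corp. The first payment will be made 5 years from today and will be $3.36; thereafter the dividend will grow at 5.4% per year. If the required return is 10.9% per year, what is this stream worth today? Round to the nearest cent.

$40.39

Value at end of year 4: C₁ / (r − g) = $3.36 / (0.109 − 0.054) = $61.0909
Discount to today: PV = $61.0909 / (1 + 0.109)^4 = $61.0909 / 1.512607 = $40.39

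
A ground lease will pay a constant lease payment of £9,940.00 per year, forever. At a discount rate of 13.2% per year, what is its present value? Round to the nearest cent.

£75303.03

Level perpetuity: PV = C / r = £9,940.00 / 0.132 = £75,303.03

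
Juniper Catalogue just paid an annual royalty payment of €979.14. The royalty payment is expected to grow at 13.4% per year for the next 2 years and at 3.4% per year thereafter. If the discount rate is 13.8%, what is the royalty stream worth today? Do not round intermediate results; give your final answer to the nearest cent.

€11614.56

D_1 = 1110.34476
D_2 = 1259.13096
Terminal value at year 2: TV = D_2×(1+g_2)/(r−g_2) = 1301.94141/0.104 = 12518.66741
P_0 = D_1/(1+r)^1 + D_2/(1+r)^2 + TV/(1+r)^2
    = 975.69838 + 972.26886 + 9666.59620 = 11614.56345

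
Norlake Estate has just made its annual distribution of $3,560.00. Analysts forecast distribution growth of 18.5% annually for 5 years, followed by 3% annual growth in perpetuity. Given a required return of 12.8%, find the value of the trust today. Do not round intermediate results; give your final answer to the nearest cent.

$68562.09

D_1 = 4218.60000
D_2 = 4999.04100
D_3 = 5923.86359
D_4 = 7019.77835
D_5 = 8318.43734
Terminal value at year 5: TV = D_5×(1+g_2)/(r−g_2) = 8567.99046/0.098 = 87428.47411
P_0 = D_1/(1+r)^1 + D_2/(1+r)^2 + D_3/(1+r)^3 + D_4/(1+r)^4 + D_5/(1+r)^5 + TV/(1+r)^5
    = 3739.89362 + 3928.87760 + 4127.41131 + 4335.97731 + 4555.08255 + 47874.84716 = 68562.08954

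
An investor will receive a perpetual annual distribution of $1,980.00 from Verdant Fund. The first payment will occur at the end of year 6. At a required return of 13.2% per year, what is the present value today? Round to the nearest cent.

Value at end of year 5: C / r = $1,980.00 / 0.132 = $15,000.0000
Discount to today: PV = $15,000.0000 / (1 + 0.132)^5 = $15,000.0000 / 1.858798 = $8,069.73

$8069.73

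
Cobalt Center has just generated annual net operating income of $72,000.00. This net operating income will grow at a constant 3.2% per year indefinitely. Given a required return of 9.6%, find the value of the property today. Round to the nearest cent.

D₁ = D₀ × (1 + g) = $72,000.00 × 1.032 = $74,304.0000
Growing perpetuity: P = D₁ / (r − g) = $74,304.0000 / (0.096 − 0.032) = $1,161,000.00

$1161000.00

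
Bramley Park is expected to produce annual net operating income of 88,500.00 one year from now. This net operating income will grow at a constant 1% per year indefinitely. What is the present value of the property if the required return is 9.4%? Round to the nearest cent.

Growing perpetuity: P = D₁ / (r − g) = 88,500.0000 / (0.094 − 0.01) = 1,053,571.43

1053571.43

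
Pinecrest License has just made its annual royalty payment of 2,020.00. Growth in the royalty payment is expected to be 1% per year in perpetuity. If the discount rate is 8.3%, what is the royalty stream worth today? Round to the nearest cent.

27947.95

D₁ = D₀ × (1 + g) = 2,020.00 × 1.01 = 2,040.2000
Growing perpetuity: P = D₁ / (r − g) = 2,040.2000 / (0.083 − 0.01) = 27,947.95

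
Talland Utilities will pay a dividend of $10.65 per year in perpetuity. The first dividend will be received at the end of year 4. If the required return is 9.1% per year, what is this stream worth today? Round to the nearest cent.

$90.12

Value at end of year 3: C / r = $10.65 / 0.091 = $117.0330
Discount to today: PV = $117.0330 / (1 + 0.091)^3 = $117.0330 / 1.298597 = $90.12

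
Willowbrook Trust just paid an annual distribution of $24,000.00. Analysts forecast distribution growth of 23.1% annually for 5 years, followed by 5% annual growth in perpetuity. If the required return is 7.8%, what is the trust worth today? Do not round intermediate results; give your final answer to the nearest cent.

D_1 = 29544.00000
D_2 = 36368.66400
D_3 = 44769.82538
D_4 = 55111.65505
D_5 = 67842.44736
Terminal value at year 5: TV = D_5×(1+g_2)/(r−g_2) = 71234.56973/0.028 = 2544091.77614
P_0 = D_1/(1+r)^1 + D_2/(1+r)^2 + D_3/(1+r)^3 + D_4/(1+r)^4 + D_5/(1+r)^5 + TV/(1+r)^5
    = 27406.30798 + 31296.07154 + 35737.90730 + 40810.17058 + 46602.33764 + 1747587.66168 = 1929440.45672

$1929440.46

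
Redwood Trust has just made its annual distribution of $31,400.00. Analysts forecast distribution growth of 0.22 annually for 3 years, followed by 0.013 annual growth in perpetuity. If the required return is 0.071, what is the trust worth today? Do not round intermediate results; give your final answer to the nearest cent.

$933555.27

D_1 = 38308.00000
D_2 = 46735.76000
D_3 = 57017.62720
Terminal value at year 3: TV = D_3×(1+g_2)/(r−g_2) = 57758.85635/0.058 = 995842.35092
P_0 = D_1/(1+r)^1 + D_2/(1+r)^2 + D_3/(1+r)^3 + TV/(1+r)^3
    = 35768.44071 + 40744.62901 + 46413.11614 + 810629.08020 = 933555.26606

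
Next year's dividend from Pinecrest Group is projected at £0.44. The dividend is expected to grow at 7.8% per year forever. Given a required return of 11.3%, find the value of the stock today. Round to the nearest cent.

Growing perpetuity: P = D₁ / (r − g) = £0.4400 / (0.113 − 0.078) = £12.57

£12.57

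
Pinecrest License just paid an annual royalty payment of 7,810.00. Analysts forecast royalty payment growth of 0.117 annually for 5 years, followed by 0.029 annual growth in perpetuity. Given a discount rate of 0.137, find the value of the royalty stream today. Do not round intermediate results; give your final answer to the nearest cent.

105130.60

D_1 = 8723.77000
D_2 = 9744.45109
D_3 = 10884.55187
D_4 = 12158.04444
D_5 = 13580.53564
Terminal value at year 5: TV = D_5×(1+g_2)/(r−g_2) = 13974.37117/0.108 = 129392.32563
P_0 = D_1/(1+r)^1 + D_2/(1+r)^2 + D_3/(1+r)^3 + D_4/(1+r)^4 + D_5/(1+r)^5 + TV/(1+r)^5
    = 7672.62093 + 7537.65838 + 7405.06984 + 7274.81356 + 7146.84850 + 68093.58433 = 105130.59555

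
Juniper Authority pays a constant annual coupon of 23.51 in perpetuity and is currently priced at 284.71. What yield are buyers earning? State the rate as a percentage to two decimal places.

8.26%

P = C/r ⇒ r = C/P = 23.51/284.71 = 0.082575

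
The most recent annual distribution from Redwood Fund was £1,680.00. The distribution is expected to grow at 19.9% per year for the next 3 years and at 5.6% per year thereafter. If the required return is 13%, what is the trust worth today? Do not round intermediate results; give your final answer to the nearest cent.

£34320.33

D_1 = 2014.32000
D_2 = 2415.16968
D_3 = 2895.78845
Terminal value at year 3: TV = D_3×(1+g_2)/(r−g_2) = 3057.95260/0.074 = 41323.68377
P_0 = D_1/(1+r)^1 + D_2/(1+r)^2 + D_3/(1+r)^3 + TV/(1+r)^3
    = 1782.58407 + 1891.43212 + 2006.92665 + 28639.38575 = 34320.32859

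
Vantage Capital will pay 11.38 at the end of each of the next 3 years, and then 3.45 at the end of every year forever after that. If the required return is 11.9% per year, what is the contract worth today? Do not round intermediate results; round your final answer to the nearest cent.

PV of 3-year annuity: 11.38 × [1 − (1+0.119)^−3] / 0.119 = 27.37988
Perpetuity value at year 3: 3.45 / 0.119 = 28.99160
PV of perpetuity: 28.99160 / (1+0.119)^3 = 20.69102
Total PV = 27.37988 + 20.69102 = 48.07090

48.07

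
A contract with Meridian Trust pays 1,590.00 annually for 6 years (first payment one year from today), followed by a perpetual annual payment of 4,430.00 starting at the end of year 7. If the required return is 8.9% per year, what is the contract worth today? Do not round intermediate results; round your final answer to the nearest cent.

36997.20

PV of 6-year annuity: 1,590.00 × [1 − (1+0.089)^−6] / 0.089 = 7153.92635
Perpetuity value at year 6: 4,430.00 / 0.089 = 49775.28090
PV of perpetuity: 49775.28090 / (1+0.089)^6 = 29843.27226
Total PV = 7153.92635 + 29843.27226 = 36997.19861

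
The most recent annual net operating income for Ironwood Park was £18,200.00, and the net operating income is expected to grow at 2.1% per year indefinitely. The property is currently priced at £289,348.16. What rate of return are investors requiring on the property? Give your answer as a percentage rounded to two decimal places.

8.52%

D₁ = £18,200.00 × 1.021 = £18,582.2000
P = D₁/(r − g) ⇒ r = D₁/P + g = £18,582.2000/£289,348.16 + 0.021 = 0.064221 + 0.021 = 0.085221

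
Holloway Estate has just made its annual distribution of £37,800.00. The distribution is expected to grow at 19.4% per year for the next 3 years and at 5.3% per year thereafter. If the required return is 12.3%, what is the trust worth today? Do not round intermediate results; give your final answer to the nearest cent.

£811785.86

D_1 = 45133.20000
D_2 = 53889.04080
D_3 = 64343.51472
Terminal value at year 3: TV = D_3×(1+g_2)/(r−g_2) = 67753.72100/0.07 = 967910.29993
P_0 = D_1/(1+r)^1 + D_2/(1+r)^2 + D_3/(1+r)^3 + TV/(1+r)^3
    = 40189.84862 + 42730.79185 + 45432.38243 + 683432.83862 = 811785.86153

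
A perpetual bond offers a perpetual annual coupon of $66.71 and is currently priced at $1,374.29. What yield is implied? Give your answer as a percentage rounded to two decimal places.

4.85%

P = C/r ⇒ r = C/P = $66.71/$1,374.29 = 0.048541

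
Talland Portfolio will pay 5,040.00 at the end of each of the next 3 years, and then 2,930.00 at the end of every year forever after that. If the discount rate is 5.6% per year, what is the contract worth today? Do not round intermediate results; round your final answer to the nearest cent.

PV of 3-year annuity: 5,040.00 × [1 − (1+0.056)^−3] / 0.056 = 13572.30622
Perpetuity value at year 3: 2,930.00 / 0.056 = 52321.42857
PV of perpetuity: 52321.42857 / (1+0.056)^3 = 44431.17912
Total PV = 13572.30622 + 44431.17912 = 58003.48534

58003.49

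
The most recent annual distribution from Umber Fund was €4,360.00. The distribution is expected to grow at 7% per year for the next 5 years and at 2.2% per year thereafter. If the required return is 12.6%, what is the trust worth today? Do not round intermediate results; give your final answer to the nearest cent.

D_1 = 4665.20000
D_2 = 4991.76400
D_3 = 5341.18748
D_4 = 5715.07060
D_5 = 6115.12555
Terminal value at year 5: TV = D_5×(1+g_2)/(r−g_2) = 6249.65831/0.104 = 60092.86834
P_0 = D_1/(1+r)^1 + D_2/(1+r)^2 + D_3/(1+r)^3 + D_4/(1+r)^4 + D_5/(1+r)^5 + TV/(1+r)^5
    = 4143.16163 + 3937.10741 + 3741.30101 + 3555.23275 + 3378.41833 + 33199.45708 = 51954.67822

€51954.68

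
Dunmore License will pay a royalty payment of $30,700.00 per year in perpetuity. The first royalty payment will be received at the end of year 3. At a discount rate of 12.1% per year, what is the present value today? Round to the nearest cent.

$201902.54

Value at end of year 2: C / r = $30,700.00 / 0.121 = $253,719.0083
Discount to today: PV = $253,719.0083 / (1 + 0.121)^2 = $253,719.0083 / 1.256641 = $201,902.54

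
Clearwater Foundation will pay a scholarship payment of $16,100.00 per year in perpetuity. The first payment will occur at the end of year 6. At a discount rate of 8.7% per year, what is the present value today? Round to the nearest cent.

Value at end of year 5: C / r = $16,100.00 / 0.087 = $185,057.4713
Discount to today: PV = $185,057.4713 / (1 + 0.087)^5 = $185,057.4713 / 1.517566 = $121,943.57

$121943.57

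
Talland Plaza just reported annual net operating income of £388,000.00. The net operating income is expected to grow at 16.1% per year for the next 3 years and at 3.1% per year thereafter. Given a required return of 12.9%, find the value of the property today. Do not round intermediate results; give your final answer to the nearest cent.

£5670178.42

D_1 = 450468.00000
D_2 = 522993.34800
D_3 = 607195.27703
Terminal value at year 3: TV = D_3×(1+g_2)/(r−g_2) = 626018.33062/0.098 = 6387942.14914
P_0 = D_1/(1+r)^1 + D_2/(1+r)^2 + D_3/(1+r)^3 + TV/(1+r)^3
    = 398997.34278 + 410306.39058 + 421935.97827 + 4438938.71017 = 5670178.42181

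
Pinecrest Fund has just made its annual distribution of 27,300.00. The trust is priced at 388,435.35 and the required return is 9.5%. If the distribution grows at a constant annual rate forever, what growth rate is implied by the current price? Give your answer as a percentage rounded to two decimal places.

P = D₀(1+g)/(r−g) ⇒ P(r−g) = D₀(1+g) ⇒ g(P+D₀) = P·r − D₀
g = (P·r − D₀)/(P + D₀) = (388,435.35×0.095 − 27,300.00) / (388,435.35 + 27,300.00) = 0.023095

2.31%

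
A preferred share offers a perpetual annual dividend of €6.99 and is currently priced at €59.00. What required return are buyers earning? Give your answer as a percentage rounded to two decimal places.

P = C/r ⇒ r = C/P = €6.99/€59.00 = 0.118475

11.85%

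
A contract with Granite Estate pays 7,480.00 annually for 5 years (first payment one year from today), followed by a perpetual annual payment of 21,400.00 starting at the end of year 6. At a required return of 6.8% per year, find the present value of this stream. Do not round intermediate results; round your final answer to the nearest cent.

257324.19

PV of 5-year annuity: 7,480.00 × [1 − (1+0.068)^−5] / 0.068 = 30834.41567
Perpetuity value at year 5: 21,400.00 / 0.068 = 314705.88235
PV of perpetuity: 314705.88235 / (1+0.068)^5 = 226489.77335
Total PV = 30834.41567 + 226489.77335 = 257324.18902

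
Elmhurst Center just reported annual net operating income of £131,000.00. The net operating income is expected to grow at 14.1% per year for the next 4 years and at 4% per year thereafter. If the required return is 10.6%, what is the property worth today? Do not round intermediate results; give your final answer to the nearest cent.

£2904994.47

D_1 = 149471.00000
D_2 = 170546.41100
D_3 = 194593.45495
D_4 = 222031.13210
Terminal value at year 4: TV = D_4×(1+g_2)/(r−g_2) = 230912.37738/0.066 = 3498672.38459
P_0 = D_1/(1+r)^1 + D_2/(1+r)^2 + D_3/(1+r)^3 + D_4/(1+r)^4 + TV/(1+r)^4
    = 135145.56962 + 139422.32815 + 143834.42714 + 148386.14952 + 2338205.99248 = 2904994.46692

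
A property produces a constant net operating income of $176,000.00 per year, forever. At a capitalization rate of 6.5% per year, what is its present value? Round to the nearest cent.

Level perpetuity: PV = C / r = $176,000.00 / 0.065 = $2,707,692.31

$2707692.31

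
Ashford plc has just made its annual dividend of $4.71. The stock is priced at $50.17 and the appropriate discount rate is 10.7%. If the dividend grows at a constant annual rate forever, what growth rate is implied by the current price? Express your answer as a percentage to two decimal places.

1.20%

P = D₀(1+g)/(r−g) ⇒ P(r−g) = D₀(1+g) ⇒ g(P+D₀) = P·r − D₀
g = (P·r − D₀)/(P + D₀) = ($50.17×0.107 − $4.71) / ($50.17 + $4.71) = 0.011993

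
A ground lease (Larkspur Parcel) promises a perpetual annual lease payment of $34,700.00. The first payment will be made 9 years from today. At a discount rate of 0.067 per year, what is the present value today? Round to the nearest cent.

Value at end of year 8: C / r = $34,700.00 / 0.067 = $517,910.4478
Discount to today: PV = $517,910.4478 / (1 + 0.067)^8 = $517,910.4478 / 1.680023 = $308,275.72

$308275.72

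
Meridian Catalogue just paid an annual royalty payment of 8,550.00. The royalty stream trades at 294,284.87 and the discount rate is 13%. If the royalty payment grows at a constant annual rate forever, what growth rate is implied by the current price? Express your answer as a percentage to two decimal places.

9.81%

P = D₀(1+g)/(r−g) ⇒ P(r−g) = D₀(1+g) ⇒ g(P+D₀) = P·r − D₀
g = (P·r − D₀)/(P + D₀) = (294,284.87×0.13 − 8,550.00) / (294,284.87 + 8,550.00) = 0.098096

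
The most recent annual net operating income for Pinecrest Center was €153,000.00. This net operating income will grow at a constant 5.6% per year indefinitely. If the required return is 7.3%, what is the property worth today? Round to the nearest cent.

€9504000.00

D₁ = D₀ × (1 + g) = €153,000.00 × 1.056 = €161,568.0000
Growing perpetuity: P = D₁ / (r − g) = €161,568.0000 / (0.073 − 0.056) = €9,504,000.00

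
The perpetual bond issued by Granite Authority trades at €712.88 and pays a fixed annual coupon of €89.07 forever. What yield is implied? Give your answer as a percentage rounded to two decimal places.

P = C/r ⇒ r = C/P = €89.07/€712.88 = 0.124944

12.49%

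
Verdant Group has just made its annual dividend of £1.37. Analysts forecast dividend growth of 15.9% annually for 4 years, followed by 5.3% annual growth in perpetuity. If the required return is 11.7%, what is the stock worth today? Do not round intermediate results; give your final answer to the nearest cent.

£32.14

D_1 = 1.58783
D_2 = 1.84029
D_3 = 2.13290
D_4 = 2.47203
Terminal value at year 4: TV = D_4×(1+g_2)/(r−g_2) = 2.60305/0.064 = 40.67267
P_0 = D_1/(1+r)^1 + D_2/(1+r)^2 + D_3/(1+r)^3 + D_4/(1+r)^4 + TV/(1+r)^4
    = 1.42151 + 1.47496 + 1.53042 + 1.58797 + 26.12703 = 32.14189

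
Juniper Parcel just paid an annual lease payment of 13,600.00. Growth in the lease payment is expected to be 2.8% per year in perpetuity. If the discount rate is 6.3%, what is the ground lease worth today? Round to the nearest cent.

D₁ = D₀ × (1 + g) = 13,600.00 × 1.028 = 13,980.8000
Growing perpetuity: P = D₁ / (r − g) = 13,980.8000 / (0.063 − 0.028) = 399,451.43

399451.43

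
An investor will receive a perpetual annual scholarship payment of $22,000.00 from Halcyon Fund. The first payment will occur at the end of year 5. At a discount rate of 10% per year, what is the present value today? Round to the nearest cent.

$150262.96

Value at end of year 4: C / r = $22,000.00 / 0.1 = $220,000.0000
Discount to today: PV = $220,000.0000 / (1 + 0.1)^4 = $220,000.0000 / 1.464100 = $150,262.96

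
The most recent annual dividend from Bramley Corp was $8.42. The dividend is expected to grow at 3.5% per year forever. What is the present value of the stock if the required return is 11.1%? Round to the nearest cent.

D₁ = D₀ × (1 + g) = $8.42 × 1.035 = $8.7147
Growing perpetuity: P = D₁ / (r − g) = $8.7147 / (0.111 − 0.035) = $114.67

$114.67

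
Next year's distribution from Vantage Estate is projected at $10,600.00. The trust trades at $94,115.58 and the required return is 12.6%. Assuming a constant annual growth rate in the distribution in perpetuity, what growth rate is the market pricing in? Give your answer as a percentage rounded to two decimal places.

P = D₁/(r−g) ⇒ g = r − D₁/P = 0.126 − $10,600.00/$94,115.58 = 0.013373

1.34%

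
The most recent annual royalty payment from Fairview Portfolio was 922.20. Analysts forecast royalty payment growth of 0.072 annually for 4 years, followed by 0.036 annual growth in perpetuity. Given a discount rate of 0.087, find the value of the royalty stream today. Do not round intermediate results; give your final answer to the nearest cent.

21283.77

D_1 = 988.59840
D_2 = 1059.77748
D_3 = 1136.08146
D_4 = 1217.87933
Terminal value at year 4: TV = D_4×(1+g_2)/(r−g_2) = 1261.72298/0.051 = 24739.66637
P_0 = D_1/(1+r)^1 + D_2/(1+r)^2 + D_3/(1+r)^3 + D_4/(1+r)^4 + TV/(1+r)^4
    = 909.47415 + 896.92391 + 884.54685 + 872.34059 + 17720.48737 = 21283.77288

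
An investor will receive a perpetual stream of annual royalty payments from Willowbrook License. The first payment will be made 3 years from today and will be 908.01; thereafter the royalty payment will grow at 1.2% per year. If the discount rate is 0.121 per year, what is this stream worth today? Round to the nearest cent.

6629.07

Value at end of year 2: C₁ / (r − g) = 908.01 / (0.121 − 0.012) = 8,330.3670
Discount to today: PV = 8,330.3670 / (1 + 0.121)^2 = 8,330.3670 / 1.256641 = 6,629.07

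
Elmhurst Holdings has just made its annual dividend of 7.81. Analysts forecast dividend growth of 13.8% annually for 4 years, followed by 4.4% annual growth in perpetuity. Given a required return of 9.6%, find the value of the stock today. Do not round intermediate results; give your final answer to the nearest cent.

D_1 = 8.88778
D_2 = 10.11429
D_3 = 11.51007
D_4 = 13.09846
Terminal value at year 4: TV = D_4×(1+g_2)/(r−g_2) = 13.67479/0.052 = 262.97668
P_0 = D_1/(1+r)^1 + D_2/(1+r)^2 + D_3/(1+r)^3 + D_4/(1+r)^4 + TV/(1+r)^4
    = 8.10929 + 8.42005 + 8.74271 + 9.07774 + 182.25314 = 216.60293

216.60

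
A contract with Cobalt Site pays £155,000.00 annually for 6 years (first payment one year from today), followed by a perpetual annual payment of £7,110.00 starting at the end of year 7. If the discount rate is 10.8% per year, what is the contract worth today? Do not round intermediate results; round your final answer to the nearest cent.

PV of 6-year annuity: £155,000.00 × [1 − (1+0.108)^−6] / 0.108 = 659528.78503
Perpetuity value at year 6: £7,110.00 / 0.108 = 65833.33333
PV of perpetuity: 65833.33333 / (1+0.108)^6 = 35580.10971
Total PV = 659528.78503 + 35580.10971 = 695108.89474

£695108.89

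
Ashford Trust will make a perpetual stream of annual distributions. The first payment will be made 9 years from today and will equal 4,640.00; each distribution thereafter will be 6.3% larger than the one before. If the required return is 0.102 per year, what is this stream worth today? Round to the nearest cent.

Value at end of year 8: C₁ / (r − g) = 4,640.00 / (0.102 − 0.063) = 118,974.3590
Discount to today: PV = 118,974.3590 / (1 + 0.102)^8 = 118,974.3590 / 2.174967 = 54,701.67

54701.67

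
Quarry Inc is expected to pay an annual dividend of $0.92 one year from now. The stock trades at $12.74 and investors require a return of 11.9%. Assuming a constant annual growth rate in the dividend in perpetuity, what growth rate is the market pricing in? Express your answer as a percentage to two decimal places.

P = D₁/(r−g) ⇒ g = r − D₁/P = 0.119 − $0.92/$12.74 = 0.046786

4.68%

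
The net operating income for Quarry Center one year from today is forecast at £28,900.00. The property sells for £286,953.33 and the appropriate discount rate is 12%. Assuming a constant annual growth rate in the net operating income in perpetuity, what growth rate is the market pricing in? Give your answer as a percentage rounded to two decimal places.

1.93%

P = D₁/(r−g) ⇒ g = r − D₁/P = 0.12 − £28,900.00/£286,953.33 = 0.019287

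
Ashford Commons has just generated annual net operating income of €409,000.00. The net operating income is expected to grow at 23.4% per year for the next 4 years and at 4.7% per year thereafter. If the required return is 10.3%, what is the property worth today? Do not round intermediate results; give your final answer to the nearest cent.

D_1 = 504706.00000
D_2 = 622807.20400
D_3 = 768544.08974
D_4 = 948383.40673
Terminal value at year 4: TV = D_4×(1+g_2)/(r−g_2) = 992957.42685/0.056 = 17731382.62233
P_0 = D_1/(1+r)^1 + D_2/(1+r)^2 + D_3/(1+r)^3 + D_4/(1+r)^4 + TV/(1+r)^4
    = 457575.70263 + 511920.59569 + 572719.86861 + 640740.08873 + 11979551.30177 = 14162507.55743

€14162507.56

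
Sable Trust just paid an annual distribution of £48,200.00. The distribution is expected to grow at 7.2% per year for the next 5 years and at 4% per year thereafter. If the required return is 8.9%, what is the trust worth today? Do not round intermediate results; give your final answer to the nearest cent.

£1175570.42

D_1 = 51670.40000
D_2 = 55390.66880
D_3 = 59378.79695
D_4 = 63654.07033
D_5 = 68237.16340
Terminal value at year 5: TV = D_5×(1+g_2)/(r−g_2) = 70966.64993/0.049 = 1448298.97825
P_0 = D_1/(1+r)^1 + D_2/(1+r)^2 + D_3/(1+r)^3 + D_4/(1+r)^4 + D_5/(1+r)^5 + TV/(1+r)^5
    = 47447.56657 + 46706.87913 + 45977.75429 + 45260.01157 + 44553.47328 + 945624.73903 = 1175570.42388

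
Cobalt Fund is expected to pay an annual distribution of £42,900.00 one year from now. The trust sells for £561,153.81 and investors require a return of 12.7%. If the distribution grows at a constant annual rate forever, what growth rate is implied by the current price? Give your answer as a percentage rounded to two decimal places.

P = D₁/(r−g) ⇒ g = r − D₁/P = 0.127 − £42,900.00/£561,153.81 = 0.050550

5.06%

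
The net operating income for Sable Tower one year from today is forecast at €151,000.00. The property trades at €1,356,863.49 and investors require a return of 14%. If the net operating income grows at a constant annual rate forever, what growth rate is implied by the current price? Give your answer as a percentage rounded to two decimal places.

2.87%

P = D₁/(r−g) ⇒ g = r − D₁/P = 0.14 − €151,000.00/€1,356,863.49 = 0.028714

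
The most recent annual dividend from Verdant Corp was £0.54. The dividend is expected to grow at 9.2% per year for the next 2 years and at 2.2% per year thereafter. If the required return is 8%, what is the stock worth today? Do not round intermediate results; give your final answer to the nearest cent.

£10.83

D_1 = 0.58968
D_2 = 0.64393
Terminal value at year 2: TV = D_2×(1+g_2)/(r−g_2) = 0.65810/0.058 = 11.34650
P_0 = D_1/(1+r)^1 + D_2/(1+r)^2 + TV/(1+r)^2
    = 0.54600 + 0.55207 + 9.72780 = 10.82586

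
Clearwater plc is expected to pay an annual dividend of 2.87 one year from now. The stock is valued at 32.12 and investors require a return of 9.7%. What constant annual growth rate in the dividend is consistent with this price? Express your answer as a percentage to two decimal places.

0.76%

P = D₁/(r−g) ⇒ g = r − D₁/P = 0.097 − 2.87/32.12 = 0.007648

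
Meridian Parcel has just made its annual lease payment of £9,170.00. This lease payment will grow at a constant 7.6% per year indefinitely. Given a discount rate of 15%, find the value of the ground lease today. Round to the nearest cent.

D₁ = D₀ × (1 + g) = £9,170.00 × 1.076 = £9,866.9200
Growing perpetuity: P = D₁ / (r − g) = £9,866.9200 / (0.15 − 0.076) = £133,336.76

£133336.76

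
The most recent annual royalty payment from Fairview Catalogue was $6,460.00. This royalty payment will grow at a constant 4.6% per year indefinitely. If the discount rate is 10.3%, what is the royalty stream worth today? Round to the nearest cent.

D₁ = D₀ × (1 + g) = $6,460.00 × 1.046 = $6,757.1600
Growing perpetuity: P = D₁ / (r − g) = $6,757.1600 / (0.103 − 0.046) = $118,546.67

$118546.67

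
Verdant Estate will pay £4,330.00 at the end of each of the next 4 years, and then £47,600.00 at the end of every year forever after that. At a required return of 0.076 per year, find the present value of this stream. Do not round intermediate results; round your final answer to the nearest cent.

PV of 4-year annuity: £4,330.00 × [1 − (1+0.076)^−4] / 0.076 = 14470.13285
Perpetuity value at year 4: £47,600.00 / 0.076 = 626315.78947
PV of perpetuity: 626315.78947 / (1+0.076)^4 = 467244.58303
Total PV = 14470.13285 + 467244.58303 = 481714.71589

£481714.72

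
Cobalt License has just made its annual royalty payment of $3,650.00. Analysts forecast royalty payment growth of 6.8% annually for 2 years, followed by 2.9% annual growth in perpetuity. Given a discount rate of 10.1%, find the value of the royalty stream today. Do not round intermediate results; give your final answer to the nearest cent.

$56059.49

D_1 = 3898.20000
D_2 = 4163.27760
Terminal value at year 2: TV = D_2×(1+g_2)/(r−g_2) = 4284.01265/0.072 = 59500.17570
P_0 = D_1/(1+r)^1 + D_2/(1+r)^2 + TV/(1+r)^2
    = 3540.59946 + 3434.47795 + 49084.41397 = 56059.49137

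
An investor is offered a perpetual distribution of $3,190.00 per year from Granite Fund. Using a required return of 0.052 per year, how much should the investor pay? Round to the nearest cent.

$61346.15

Level perpetuity: PV = C / r = $3,190.00 / 0.052 = $61,346.15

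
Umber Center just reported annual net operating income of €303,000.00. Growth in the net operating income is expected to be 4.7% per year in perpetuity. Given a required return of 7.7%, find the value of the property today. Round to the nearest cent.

€10574700.00

D₁ = D₀ × (1 + g) = €303,000.00 × 1.047 = €317,241.0000
Growing perpetuity: P = D₁ / (r − g) = €317,241.0000 / (0.077 − 0.047) = €10,574,700.00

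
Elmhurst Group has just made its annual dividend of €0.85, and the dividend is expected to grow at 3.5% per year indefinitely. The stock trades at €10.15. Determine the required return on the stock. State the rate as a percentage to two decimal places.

D₁ = €0.85 × 1.035 = €0.8798
P = D₁/(r − g) ⇒ r = D₁/P + g = €0.8798/€10.15 + 0.035 = 0.086675 + 0.035 = 0.121675

12.17%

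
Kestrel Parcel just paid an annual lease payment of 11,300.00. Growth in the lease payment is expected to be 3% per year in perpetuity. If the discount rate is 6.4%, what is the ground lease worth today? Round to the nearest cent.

342323.53

D₁ = D₀ × (1 + g) = 11,300.00 × 1.03 = 11,639.0000
Growing perpetuity: P = D₁ / (r − g) = 11,639.0000 / (0.064 − 0.03) = 342,323.53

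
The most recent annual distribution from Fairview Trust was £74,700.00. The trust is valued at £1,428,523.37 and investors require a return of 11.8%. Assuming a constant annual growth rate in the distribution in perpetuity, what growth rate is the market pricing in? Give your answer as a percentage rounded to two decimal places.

P = D₀(1+g)/(r−g) ⇒ P(r−g) = D₀(1+g) ⇒ g(P+D₀) = P·r − D₀
g = (P·r − D₀)/(P + D₀) = (£1,428,523.37×0.118 − £74,700.00) / (£1,428,523.37 + £74,700.00) = 0.062443

6.24%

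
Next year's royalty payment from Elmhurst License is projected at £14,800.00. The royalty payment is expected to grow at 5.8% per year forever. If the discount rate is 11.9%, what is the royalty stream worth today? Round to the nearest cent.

£242622.95

Growing perpetuity: P = D₁ / (r − g) = £14,800.0000 / (0.119 − 0.058) = £242,622.95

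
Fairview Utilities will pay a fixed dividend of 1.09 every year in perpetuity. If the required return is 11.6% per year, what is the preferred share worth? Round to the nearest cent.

Level perpetuity: PV = C / r = 1.09 / 0.116 = 9.40

9.40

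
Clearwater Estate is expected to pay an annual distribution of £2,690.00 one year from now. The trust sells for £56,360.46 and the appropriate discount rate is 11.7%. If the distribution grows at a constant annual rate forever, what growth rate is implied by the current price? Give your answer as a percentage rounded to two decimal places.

6.93%

P = D₁/(r−g) ⇒ g = r − D₁/P = 0.117 − £2,690.00/£56,360.46 = 0.069272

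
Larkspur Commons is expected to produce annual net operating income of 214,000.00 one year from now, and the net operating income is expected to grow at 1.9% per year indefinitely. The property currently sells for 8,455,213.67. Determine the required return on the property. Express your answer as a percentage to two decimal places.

P = D₁/(r − g) ⇒ r = D₁/P + g = 214,000.0000/8,455,213.67 + 0.019 = 0.025310 + 0.019 = 0.044310

4.43%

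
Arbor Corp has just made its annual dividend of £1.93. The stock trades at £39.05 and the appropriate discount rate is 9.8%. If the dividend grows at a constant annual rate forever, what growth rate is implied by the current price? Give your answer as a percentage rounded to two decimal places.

P = D₀(1+g)/(r−g) ⇒ P(r−g) = D₀(1+g) ⇒ g(P+D₀) = P·r − D₀
g = (P·r − D₀)/(P + D₀) = (£39.05×0.098 − £1.93) / (£39.05 + £1.93) = 0.046288

4.63%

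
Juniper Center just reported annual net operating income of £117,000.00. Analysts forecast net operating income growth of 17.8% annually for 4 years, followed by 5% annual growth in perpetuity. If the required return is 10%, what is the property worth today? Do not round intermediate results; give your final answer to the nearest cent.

D_1 = 137826.00000
D_2 = 162359.02800
D_3 = 191258.93498
D_4 = 225303.02541
Terminal value at year 4: TV = D_4×(1+g_2)/(r−g_2) = 236568.17668/0.05 = 4731363.53363
P_0 = D_1/(1+r)^1 + D_2/(1+r)^2 + D_3/(1+r)^3 + D_4/(1+r)^4 + TV/(1+r)^4
    = 125296.36364 + 134181.01488 + 143695.66866 + 153884.99789 + 3231584.95570 = 3788643.00076

£3788643.00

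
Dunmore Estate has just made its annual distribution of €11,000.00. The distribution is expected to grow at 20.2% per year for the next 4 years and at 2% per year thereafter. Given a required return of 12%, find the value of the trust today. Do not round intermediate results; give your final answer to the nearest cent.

€201511.61

D_1 = 13222.00000
D_2 = 15892.84400
D_3 = 19103.19849
D_4 = 22962.04458
Terminal value at year 4: TV = D_4×(1+g_2)/(r−g_2) = 23421.28547/0.1 = 234212.85474
P_0 = D_1/(1+r)^1 + D_2/(1+r)^2 + D_3/(1+r)^3 + D_4/(1+r)^4 + TV/(1+r)^4
    = 11805.35714 + 12669.67793 + 13597.27935 + 14592.79445 + 148846.50338 = 201511.61226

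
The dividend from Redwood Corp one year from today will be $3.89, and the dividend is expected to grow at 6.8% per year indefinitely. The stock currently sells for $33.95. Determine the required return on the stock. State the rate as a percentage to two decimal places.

18.26%

P = D₁/(r − g) ⇒ r = D₁/P + g = $3.8900/$33.95 + 0.068 = 0.114580 + 0.068 = 0.182580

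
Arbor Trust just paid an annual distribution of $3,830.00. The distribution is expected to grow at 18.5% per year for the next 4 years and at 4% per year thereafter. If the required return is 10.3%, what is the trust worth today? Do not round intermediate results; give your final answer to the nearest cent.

D_1 = 4538.55000
D_2 = 5378.18175
D_3 = 6373.14537
D_4 = 7552.17727
Terminal value at year 4: TV = D_4×(1+g_2)/(r−g_2) = 7854.26436/0.063 = 124670.86284
P_0 = D_1/(1+r)^1 + D_2/(1+r)^2 + D_3/(1+r)^3 + D_4/(1+r)^4 + TV/(1+r)^4
    = 4114.73255 + 4420.63288 + 4749.27467 + 5102.34858 + 84229.24647 = 102616.23516

$102616.24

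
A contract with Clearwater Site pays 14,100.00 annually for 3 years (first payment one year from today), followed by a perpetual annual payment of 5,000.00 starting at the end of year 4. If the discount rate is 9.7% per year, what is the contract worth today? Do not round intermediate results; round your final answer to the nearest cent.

74296.80

PV of 3-year annuity: 14,100.00 × [1 − (1+0.097)^−3] / 0.097 = 35250.63889
Perpetuity value at year 3: 5,000.00 / 0.097 = 51546.39175
PV of perpetuity: 51546.39175 / (1+0.097)^3 = 39046.16520
Total PV = 35250.63889 + 39046.16520 = 74296.80409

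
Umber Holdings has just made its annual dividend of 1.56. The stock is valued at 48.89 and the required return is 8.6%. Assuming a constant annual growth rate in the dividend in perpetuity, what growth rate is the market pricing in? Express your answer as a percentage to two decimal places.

5.24%

P = D₀(1+g)/(r−g) ⇒ P(r−g) = D₀(1+g) ⇒ g(P+D₀) = P·r − D₀
g = (P·r − D₀)/(P + D₀) = (48.89×0.086 − 1.56) / (48.89 + 1.56) = 0.052419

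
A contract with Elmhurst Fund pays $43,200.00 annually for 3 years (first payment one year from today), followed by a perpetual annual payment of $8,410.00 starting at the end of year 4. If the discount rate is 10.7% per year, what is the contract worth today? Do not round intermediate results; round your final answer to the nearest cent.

PV of 3-year annuity: $43,200.00 × [1 − (1+0.107)^−3] / 0.107 = 106121.74823
Perpetuity value at year 3: $8,410.00 / 0.107 = 78598.13084
PV of perpetuity: 78598.13084 / (1+0.107)^3 = 57938.78124
Total PV = 106121.74823 + 57938.78124 = 164060.52947

$164060.53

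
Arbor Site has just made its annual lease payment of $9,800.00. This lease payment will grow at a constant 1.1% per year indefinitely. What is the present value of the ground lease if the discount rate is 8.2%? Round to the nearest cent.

D₁ = D₀ × (1 + g) = $9,800.00 × 1.011 = $9,907.8000
Growing perpetuity: P = D₁ / (r − g) = $9,907.8000 / (0.082 − 0.011) = $139,546.48

$139546.48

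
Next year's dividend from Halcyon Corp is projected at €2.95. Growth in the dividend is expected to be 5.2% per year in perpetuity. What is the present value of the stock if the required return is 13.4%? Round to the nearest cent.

Growing perpetuity: P = D₁ / (r − g) = €2.9500 / (0.134 − 0.052) = €35.98

€35.98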